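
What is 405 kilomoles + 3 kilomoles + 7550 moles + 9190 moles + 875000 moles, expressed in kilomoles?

In kilomoles:
  405 kilomoles → 405
  3 kilomoles → 3
  7550 moles = 7550 × 10^-3 kilomoles = 7.55
  9190 moles = 9190 × 10^-3 kilomoles = 9.19
  875000 moles = 875000 × 10^-3 kilomoles = 875
Sum: 405 + 3 + 7.55 + 9.19 + 875 = 1299.74

1299.74 kilomoles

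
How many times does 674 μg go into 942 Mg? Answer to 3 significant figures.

1400000000000

(942e6) / (674e-6) = 1.398e12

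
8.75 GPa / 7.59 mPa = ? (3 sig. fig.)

(8.75 × 10⁹) / (7.59 × 10⁻³) = 1.153 × 10¹²

1150000000000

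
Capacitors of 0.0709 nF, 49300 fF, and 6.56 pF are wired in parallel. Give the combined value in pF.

126.76 pF

In pF:
  0.0709 nF = 0.0709 × 10³ pF = 70.9
  49300 fF = 49300 × 10⁻³ pF = 49.3
  6.56 pF → 6.56
Sum: 70.9 + 49.3 + 6.56 = 126.76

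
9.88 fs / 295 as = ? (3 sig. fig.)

33.5

(9.88 × 10⁻¹⁵) / (295 × 10⁻¹⁸) = 0.03349 × 10³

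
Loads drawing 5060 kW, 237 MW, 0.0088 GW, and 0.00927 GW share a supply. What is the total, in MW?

260.13 MW

In MW:
  5060 kW = 5060e-3 MW = 5.06
  237 MW → 237
  0.0088 GW = 0.0088e3 MW = 8.8
  0.00927 GW = 0.00927e3 MW = 9.27
Sum: 5.06 + 237 + 8.8 + 9.27 = 260.13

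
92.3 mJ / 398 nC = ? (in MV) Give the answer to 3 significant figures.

0.232 MV

(92.3e-3) / (398e-9) = 0.23191e6 V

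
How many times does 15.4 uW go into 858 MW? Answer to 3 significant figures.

55700000000000

(858 × 10^6) / (15.4 × 10^-6) = 55.71 × 10^12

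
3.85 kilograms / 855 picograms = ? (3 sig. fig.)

(3.85 × 10^3) / (855 × 10^-12) = 0.004503 × 10^15

4500000000000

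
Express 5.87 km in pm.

kilo = 1e3, pico = 1e-12; factor is 1e15.
5.87 × 1e15 = 5870000000000000

5870000000000000 pm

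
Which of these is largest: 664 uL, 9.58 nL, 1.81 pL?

664 uL = 0.000664 L
9.58 nL = 0.00000000958 L
1.81 pL = 0.00000000000181 L

664 uL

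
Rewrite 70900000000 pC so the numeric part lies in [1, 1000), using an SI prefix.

= 70.9 × 10^-3 C; 10^-3 is milli.

70.9 mC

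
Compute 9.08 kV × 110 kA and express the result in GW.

9.08 × 10^3 × 110 × 10^3 = 998.8 × 10^6 W

0.9988 GW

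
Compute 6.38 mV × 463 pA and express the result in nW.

6.38 × 10⁻³ × 463 × 10⁻¹² = 2953.94 × 10⁻¹⁵ W

0.00295394 nW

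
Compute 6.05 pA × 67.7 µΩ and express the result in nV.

6.05e-12 × 67.7e-6 = 409.585e-18 V

0.000000409585 nV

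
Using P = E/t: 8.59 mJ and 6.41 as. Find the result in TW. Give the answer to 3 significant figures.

1340 TW

(8.59e-3) / (6.41e-18) = 1.3401e15 W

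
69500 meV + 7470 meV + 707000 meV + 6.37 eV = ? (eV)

790.34 eV

In eV:
  69500 meV = 69500e-3 eV = 69.5
  7470 meV = 7470e-3 eV = 7.47
  707000 meV = 707000e-3 eV = 707
  6.37 eV → 6.37
Sum: 69.5 + 7.47 + 707 + 6.37 = 790.34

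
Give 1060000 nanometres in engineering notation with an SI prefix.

1.06 millimetres

= 1.06e-3 metres; 1e-3 is milli.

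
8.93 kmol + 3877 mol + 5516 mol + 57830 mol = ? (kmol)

76.153 kmol

In kmol:
  8.93 kmol → 8.93
  3877 mol = 3877e-3 kmol = 3.877
  5516 mol = 5516e-3 kmol = 5.516
  57830 mol = 57830e-3 kmol = 57.83
Sum: 8.93 + 3.877 + 5.516 + 57.83 = 76.153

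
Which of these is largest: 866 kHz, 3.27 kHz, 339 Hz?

866 kHz = 866000 Hz
3.27 kHz = 3270 Hz
339 Hz = 339 Hz

866 kHz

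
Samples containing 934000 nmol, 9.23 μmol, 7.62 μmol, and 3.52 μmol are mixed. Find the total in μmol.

In μmol:
  934000 nmol = 934000 × 10⁻³ μmol = 934
  9.23 μmol → 9.23
  7.62 μmol → 7.62
  3.52 μmol → 3.52
Sum: 934 + 9.23 + 7.62 + 3.52 = 954.37

954.37 μmol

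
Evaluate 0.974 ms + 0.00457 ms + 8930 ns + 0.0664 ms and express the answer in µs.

In µs:
  0.974 ms = 0.974e3 µs = 974
  0.00457 ms = 0.00457e3 µs = 4.57
  8930 ns = 8930e-3 µs = 8.93
  0.0664 ms = 0.0664e3 µs = 66.4
Sum: 974 + 4.57 + 8.93 + 66.4 = 1053.9

1053.9 µs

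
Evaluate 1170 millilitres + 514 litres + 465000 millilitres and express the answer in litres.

In litres:
  1170 millilitres = 1170e-3 litres = 1.17
  514 litres → 514
  465000 millilitres = 465000e-3 litres = 465
Sum: 1.17 + 514 + 465 = 980.17

980.17 litres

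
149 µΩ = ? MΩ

micro = 10^-6, mega = 10^6; factor is 10^-12.
149 × 10^-12 = 0.000000000149

0.000000000149 MΩ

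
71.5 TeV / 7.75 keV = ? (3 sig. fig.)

9230000000

(71.5e12) / (7.75e3) = 9.226e9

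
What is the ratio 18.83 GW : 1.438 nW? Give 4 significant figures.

13090000000000000000

(18.83 × 10⁹) / (1.438 × 10⁻⁹) = 13.095 × 10¹⁸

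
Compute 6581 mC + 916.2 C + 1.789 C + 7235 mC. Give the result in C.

931.805 C

In C:
  6581 mC = 6581e-3 C = 6.581
  916.2 C → 916.2
  1.789 C → 1.789
  7235 mC = 7235e-3 C = 7.235
Sum: 6.581 + 916.2 + 1.789 + 7.235 = 931.805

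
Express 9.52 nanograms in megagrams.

0.00000000000000952 megagrams

nano = 10^-9, mega = 10^6; factor is 10^-15.
9.52 × 10^-15 = 0.00000000000000952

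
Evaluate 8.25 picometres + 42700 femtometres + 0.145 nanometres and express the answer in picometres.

195.95 picometres

In picometres:
  8.25 picometres → 8.25
  42700 femtometres = 42700 × 10⁻³ picometres = 42.7
  0.145 nanometres = 0.145 × 10³ picometres = 145
Sum: 8.25 + 42.7 + 145 = 195.95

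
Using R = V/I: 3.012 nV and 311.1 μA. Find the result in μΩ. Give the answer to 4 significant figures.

(3.012 × 10⁻⁹) / (311.1 × 10⁻⁶) = 0.00968177 × 10⁻³ Ω

9.682 μΩ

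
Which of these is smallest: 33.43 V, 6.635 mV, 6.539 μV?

33.43 V = 33.43 V
6.635 mV = 0.006635 V
6.539 μV = 0.000006539 V

6.539 μV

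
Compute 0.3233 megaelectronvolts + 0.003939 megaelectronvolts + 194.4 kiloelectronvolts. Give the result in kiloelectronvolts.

521.639 kiloelectronvolts

In kiloelectronvolts:
  0.3233 megaelectronvolts = 0.3233 × 10³ kiloelectronvolts = 323.3
  0.003939 megaelectronvolts = 0.003939 × 10³ kiloelectronvolts = 3.939
  194.4 kiloelectronvolts → 194.4
Sum: 323.3 + 3.939 + 194.4 = 521.639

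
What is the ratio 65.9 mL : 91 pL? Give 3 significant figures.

724000000

(65.9 × 10⁻³) / (91 × 10⁻¹²) = 0.7242 × 10⁹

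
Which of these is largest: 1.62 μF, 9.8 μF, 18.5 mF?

18.5 mF

1.62 μF = 0.00000162 F
9.8 μF = 0.0000098 F
18.5 mF = 0.0185 F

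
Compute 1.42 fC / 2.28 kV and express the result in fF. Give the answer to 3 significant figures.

(1.42 × 10⁻¹⁵) / (2.28 × 10³) = 0.62281 × 10⁻¹⁸ F

0.000623 fF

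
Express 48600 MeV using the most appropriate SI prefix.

= 48.6 × 10⁹ eV; 10⁹ is giga.

48.6 GeV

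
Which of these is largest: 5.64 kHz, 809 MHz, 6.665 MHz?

809 MHz

5.64 kHz = 5640 Hz
809 MHz = 809000000 Hz
6.665 MHz = 6665000 Hz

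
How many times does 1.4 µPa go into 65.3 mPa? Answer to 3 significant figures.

(65.3 × 10⁻³) / (1.4 × 10⁻⁶) = 46.64 × 10³

46600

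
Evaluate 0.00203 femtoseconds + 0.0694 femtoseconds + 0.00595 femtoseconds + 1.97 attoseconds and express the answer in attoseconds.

79.35 attoseconds

In attoseconds:
  0.00203 femtoseconds = 0.00203 × 10^3 attoseconds = 2.03
  0.0694 femtoseconds = 0.0694 × 10^3 attoseconds = 69.4
  0.00595 femtoseconds = 0.00595 × 10^3 attoseconds = 5.95
  1.97 attoseconds → 1.97
Sum: 2.03 + 69.4 + 5.95 + 1.97 = 79.35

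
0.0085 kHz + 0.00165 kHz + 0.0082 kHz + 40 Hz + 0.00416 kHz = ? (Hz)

62.51 Hz

In Hz:
  0.0085 kHz = 0.0085e3 Hz = 8.5
  0.00165 kHz = 0.00165e3 Hz = 1.65
  0.0082 kHz = 0.0082e3 Hz = 8.2
  40 Hz → 40
  0.00416 kHz = 0.00416e3 Hz = 4.16
Sum: 8.5 + 1.65 + 8.2 + 40 + 4.16 = 62.51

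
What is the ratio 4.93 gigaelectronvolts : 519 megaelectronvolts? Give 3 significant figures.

(4.93e9) / (519e6) = 0.009499e3

9.50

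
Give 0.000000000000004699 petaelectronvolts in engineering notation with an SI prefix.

4.699 electronvolts

= 4.699 electronvolts; mantissa already in [1, 1000).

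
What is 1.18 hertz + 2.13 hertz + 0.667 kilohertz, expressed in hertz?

In hertz:
  1.18 hertz → 1.18
  2.13 hertz → 2.13
  0.667 kilohertz = 0.667 × 10³ hertz = 667
Sum: 1.18 + 2.13 + 667 = 670.31

670.31 hertz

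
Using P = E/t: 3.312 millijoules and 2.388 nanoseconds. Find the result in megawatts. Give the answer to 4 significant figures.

(3.312e-3) / (2.388e-9) = 1.38693e6 W

1.387 megawatts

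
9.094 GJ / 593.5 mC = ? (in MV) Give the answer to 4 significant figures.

15320 MV

(9.094e9) / (593.5e-3) = 0.0153227e12 V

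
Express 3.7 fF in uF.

0.0000000037 uF

femto = 10^-15, micro = 10^-6; factor is 10^-9.
3.7 × 10^-9 = 0.0000000037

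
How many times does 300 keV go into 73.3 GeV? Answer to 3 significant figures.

244000

(73.3e9) / (300e3) = 0.2443e6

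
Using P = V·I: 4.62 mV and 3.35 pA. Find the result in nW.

4.62e-3 × 3.35e-12 = 15.477e-15 W

0.000015477 nW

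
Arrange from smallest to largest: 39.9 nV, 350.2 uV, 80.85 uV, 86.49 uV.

39.9 nV = 0.0000000399 V
350.2 uV = 0.0003502 V
80.85 uV = 0.00008085 V
86.49 uV = 0.00008649 V

39.9 nV < 80.85 uV < 86.49 uV < 350.2 uV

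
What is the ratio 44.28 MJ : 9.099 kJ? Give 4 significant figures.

4866

(44.28 × 10⁶) / (9.099 × 10³) = 4.8665 × 10³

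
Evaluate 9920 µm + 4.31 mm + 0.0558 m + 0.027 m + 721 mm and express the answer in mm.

818.03 mm

In mm:
  9920 µm = 9920e-3 mm = 9.92
  4.31 mm → 4.31
  0.0558 m = 0.0558e3 mm = 55.8
  0.027 m = 0.027e3 mm = 27
  721 mm → 721
Sum: 9.92 + 4.31 + 55.8 + 27 + 721 = 818.03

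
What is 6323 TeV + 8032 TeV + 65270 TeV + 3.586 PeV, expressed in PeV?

In PeV:
  6323 TeV = 6323e-3 PeV = 6.323
  8032 TeV = 8032e-3 PeV = 8.032
  65270 TeV = 65270e-3 PeV = 65.27
  3.586 PeV → 3.586
Sum: 6.323 + 8.032 + 65.27 + 3.586 = 83.211

83.211 PeV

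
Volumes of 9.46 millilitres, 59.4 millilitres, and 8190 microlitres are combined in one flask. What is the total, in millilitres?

In millilitres:
  9.46 millilitres → 9.46
  59.4 millilitres → 59.4
  8190 microlitres = 8190 × 10^-3 millilitres = 8.19
Sum: 9.46 + 59.4 + 8.19 = 77.05

77.05 millilitres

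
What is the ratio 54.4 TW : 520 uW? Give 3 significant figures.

105000000000000000

(54.4 × 10^12) / (520 × 10^-6) = 0.1046 × 10^18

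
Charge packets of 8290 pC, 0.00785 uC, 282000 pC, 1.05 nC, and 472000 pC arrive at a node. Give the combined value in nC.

771.19 nC

In nC:
  8290 pC = 8290 × 10^-3 nC = 8.29
  0.00785 uC = 0.00785 × 10^3 nC = 7.85
  282000 pC = 282000 × 10^-3 nC = 282
  1.05 nC → 1.05
  472000 pC = 472000 × 10^-3 nC = 472
Sum: 8.29 + 7.85 + 282 + 1.05 + 472 = 771.19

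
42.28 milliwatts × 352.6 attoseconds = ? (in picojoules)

0.000014907928 picojoules

42.28e-3 × 352.6e-18 = 14907.928e-21 J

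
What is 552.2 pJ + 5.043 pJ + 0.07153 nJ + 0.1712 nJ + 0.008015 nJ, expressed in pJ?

In pJ:
  552.2 pJ → 552.2
  5.043 pJ → 5.043
  0.07153 nJ = 0.07153 × 10³ pJ = 71.53
  0.1712 nJ = 0.1712 × 10³ pJ = 171.2
  0.008015 nJ = 0.008015 × 10³ pJ = 8.015
Sum: 552.2 + 5.043 + 71.53 + 171.2 + 8.015 = 807.988

807.988 pJ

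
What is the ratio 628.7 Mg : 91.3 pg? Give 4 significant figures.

6886000000000000000

(628.7e6) / (91.3e-12) = 6.8861e18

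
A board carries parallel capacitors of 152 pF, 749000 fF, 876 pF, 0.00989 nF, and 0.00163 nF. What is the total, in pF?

In pF:
  152 pF → 152
  749000 fF = 749000 × 10⁻³ pF = 749
  876 pF → 876
  0.00989 nF = 0.00989 × 10³ pF = 9.89
  0.00163 nF = 0.00163 × 10³ pF = 1.63
Sum: 152 + 749 + 876 + 9.89 + 1.63 = 1788.52

1788.52 pF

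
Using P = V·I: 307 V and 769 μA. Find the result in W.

0.236083 W

307 × 769 × 10^-6 = 236083 × 10^-6 W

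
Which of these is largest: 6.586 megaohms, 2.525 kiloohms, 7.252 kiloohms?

6.586 megaohms

6.586 megaohms = 6586000 ohms
2.525 kiloohms = 2525 ohms
7.252 kiloohms = 7252 ohms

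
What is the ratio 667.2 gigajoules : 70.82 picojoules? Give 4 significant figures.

9421000000000000000000

(667.2 × 10⁹) / (70.82 × 10⁻¹²) = 9.4211 × 10²¹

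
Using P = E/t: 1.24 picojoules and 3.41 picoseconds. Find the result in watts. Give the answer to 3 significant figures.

0.364 watts

(1.24 × 10^-12) / (3.41 × 10^-12) = 0.36364 W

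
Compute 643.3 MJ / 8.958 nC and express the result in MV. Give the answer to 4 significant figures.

(643.3 × 10⁶) / (8.958 × 10⁻⁹) = 71.8129 × 10¹⁵ V

71810000000 MV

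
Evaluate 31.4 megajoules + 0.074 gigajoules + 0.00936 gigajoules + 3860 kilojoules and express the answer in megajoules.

In megajoules:
  31.4 megajoules → 31.4
  0.074 gigajoules = 0.074 × 10^3 megajoules = 74
  0.00936 gigajoules = 0.00936 × 10^3 megajoules = 9.36
  3860 kilojoules = 3860 × 10^-3 megajoules = 3.86
Sum: 31.4 + 74 + 9.36 + 3.86 = 118.62

118.62 megajoules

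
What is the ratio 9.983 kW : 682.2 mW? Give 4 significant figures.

(9.983e3) / (682.2e-3) = 0.014634e6

14630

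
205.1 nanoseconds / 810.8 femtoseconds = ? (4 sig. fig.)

(205.1e-9) / (810.8e-15) = 0.25296e6

253000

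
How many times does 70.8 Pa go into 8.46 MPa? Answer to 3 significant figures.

119000

(8.46 × 10^6) / (70.8) = 0.1195 × 10^6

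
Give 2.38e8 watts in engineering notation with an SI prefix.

= 238e6 watts; 1e6 is mega.

238 megawatts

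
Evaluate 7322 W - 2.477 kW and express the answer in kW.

4.845 kW

In kW:
  7322 W = 7322 × 10⁻³ kW = 7.322
  2.477 kW → 2.477
Difference: 7.322 - 2.477 = 4.845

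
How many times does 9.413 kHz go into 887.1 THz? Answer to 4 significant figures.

(887.1 × 10¹²) / (9.413 × 10³) = 94.242 × 10⁹

94240000000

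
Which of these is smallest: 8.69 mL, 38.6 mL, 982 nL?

982 nL

8.69 mL = 0.00869 L
38.6 mL = 0.0386 L
982 nL = 0.000000982 L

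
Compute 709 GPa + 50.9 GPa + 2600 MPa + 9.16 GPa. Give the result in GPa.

771.66 GPa

In GPa:
  709 GPa → 709
  50.9 GPa → 50.9
  2600 MPa = 2600 × 10^-3 GPa = 2.6
  9.16 GPa → 9.16
Sum: 709 + 50.9 + 2.6 + 9.16 = 771.66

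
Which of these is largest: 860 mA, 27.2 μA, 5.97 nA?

860 mA = 0.86 A
27.2 μA = 0.0000272 A
5.97 nA = 0.00000000597 A

860 mA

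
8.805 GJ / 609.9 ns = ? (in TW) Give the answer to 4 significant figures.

(8.805 × 10⁹) / (609.9 × 10⁻⁹) = 0.0144368 × 10¹⁸ W

14440 TW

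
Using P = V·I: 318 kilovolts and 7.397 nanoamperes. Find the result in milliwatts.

318 × 10³ × 7.397 × 10⁻⁹ = 2352.246 × 10⁻⁶ W

2.352246 milliwatts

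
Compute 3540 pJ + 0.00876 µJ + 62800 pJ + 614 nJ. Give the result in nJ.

In nJ:
  3540 pJ = 3540 × 10^-3 nJ = 3.54
  0.00876 µJ = 0.00876 × 10^3 nJ = 8.76
  62800 pJ = 62800 × 10^-3 nJ = 62.8
  614 nJ → 614
Sum: 3.54 + 8.76 + 62.8 + 614 = 689.1

689.1 nJ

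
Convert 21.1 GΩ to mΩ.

21100000000000 mΩ

giga = 10⁹, milli = 10⁻³; factor is 10¹².
21.1 × 10¹² = 21100000000000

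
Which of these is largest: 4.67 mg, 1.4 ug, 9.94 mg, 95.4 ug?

4.67 mg = 0.00467 g
1.4 ug = 0.0000014 g
9.94 mg = 0.00994 g
95.4 ug = 0.0000954 g

9.94 mg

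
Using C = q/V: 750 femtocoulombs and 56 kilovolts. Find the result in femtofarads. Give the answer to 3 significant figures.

(750 × 10⁻¹⁵) / (56 × 10³) = 13.393 × 10⁻¹⁸ F

0.0134 femtofarads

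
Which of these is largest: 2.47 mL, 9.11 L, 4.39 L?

9.11 L

2.47 mL = 0.00247 L
9.11 L = 9.11 L
4.39 L = 4.39 L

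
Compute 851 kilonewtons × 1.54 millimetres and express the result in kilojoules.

851e3 × 1.54e-3 = 1310.54 J

1.31054 kilojoules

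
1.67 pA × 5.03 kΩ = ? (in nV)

8.4001 nV

1.67 × 10^-12 × 5.03 × 10^3 = 8.4001 × 10^-9 V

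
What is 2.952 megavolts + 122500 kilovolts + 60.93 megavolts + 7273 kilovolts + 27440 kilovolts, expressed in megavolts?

221.095 megavolts

In megavolts:
  2.952 megavolts → 2.952
  122500 kilovolts = 122500e-3 megavolts = 122.5
  60.93 megavolts → 60.93
  7273 kilovolts = 7273e-3 megavolts = 7.273
  27440 kilovolts = 27440e-3 megavolts = 27.44
Sum: 2.952 + 122.5 + 60.93 + 7.273 + 27.44 = 221.095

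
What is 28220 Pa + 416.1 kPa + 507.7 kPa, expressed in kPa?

In kPa:
  28220 Pa = 28220e-3 kPa = 28.22
  416.1 kPa → 416.1
  507.7 kPa → 507.7
Sum: 28.22 + 416.1 + 507.7 = 952.02

952.02 kPa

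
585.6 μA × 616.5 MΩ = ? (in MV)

585.6 × 10^-6 × 616.5 × 10^6 = 361022.4 V

0.3610224 MV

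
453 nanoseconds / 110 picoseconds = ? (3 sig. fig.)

4120

(453 × 10^-9) / (110 × 10^-12) = 4.118 × 10^3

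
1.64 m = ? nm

1640000000 nm

(no prefix) = 10^0, nano = 10^-9; factor is 10^9.
1.64 × 10^9 = 1640000000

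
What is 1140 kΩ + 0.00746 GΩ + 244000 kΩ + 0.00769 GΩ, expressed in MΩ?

In MΩ:
  1140 kΩ = 1140 × 10⁻³ MΩ = 1.14
  0.00746 GΩ = 0.00746 × 10³ MΩ = 7.46
  244000 kΩ = 244000 × 10⁻³ MΩ = 244
  0.00769 GΩ = 0.00769 × 10³ MΩ = 7.69
Sum: 1.14 + 7.46 + 244 + 7.69 = 260.29

260.29 MΩ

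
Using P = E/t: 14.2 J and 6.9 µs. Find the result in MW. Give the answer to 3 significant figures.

(14.2) / (6.9 × 10^-6) = 2.058 × 10^6 W

2.06 MW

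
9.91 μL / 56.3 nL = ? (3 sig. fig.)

(9.91 × 10⁻⁶) / (56.3 × 10⁻⁹) = 0.176 × 10³

176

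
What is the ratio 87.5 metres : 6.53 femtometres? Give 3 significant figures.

(87.5) / (6.53 × 10⁻¹⁵) = 13.4 × 10¹⁵

13400000000000000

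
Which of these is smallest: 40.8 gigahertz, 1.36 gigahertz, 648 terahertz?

40.8 gigahertz = 40800000000 hertz
1.36 gigahertz = 1360000000 hertz
648 terahertz = 648000000000000 hertz

1.36 gigahertz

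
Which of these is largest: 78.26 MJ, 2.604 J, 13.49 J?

78.26 MJ = 78260000 J
2.604 J = 2.604 J
13.49 J = 13.49 J

78.26 MJ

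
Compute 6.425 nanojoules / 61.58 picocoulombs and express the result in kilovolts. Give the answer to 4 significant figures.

0.1043 kilovolts

(6.425 × 10⁻⁹) / (61.58 × 10⁻¹²) = 0.104336 × 10³ V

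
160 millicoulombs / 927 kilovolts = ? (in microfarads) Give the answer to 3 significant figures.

0.173 microfarads

(160 × 10⁻³) / (927 × 10³) = 0.1726 × 10⁻⁶ F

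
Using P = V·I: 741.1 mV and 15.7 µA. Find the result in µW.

11.63527 µW

741.1 × 10^-3 × 15.7 × 10^-6 = 11635.27 × 10^-9 W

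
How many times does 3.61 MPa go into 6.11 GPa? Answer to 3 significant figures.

1690

(6.11 × 10⁹) / (3.61 × 10⁶) = 1.693 × 10³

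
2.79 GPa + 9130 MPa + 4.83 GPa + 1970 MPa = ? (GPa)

In GPa:
  2.79 GPa → 2.79
  9130 MPa = 9130e-3 GPa = 9.13
  4.83 GPa → 4.83
  1970 MPa = 1970e-3 GPa = 1.97
Sum: 2.79 + 9.13 + 4.83 + 1.97 = 18.72

18.72 GPa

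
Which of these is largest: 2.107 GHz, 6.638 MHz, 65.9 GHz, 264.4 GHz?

264.4 GHz

2.107 GHz = 2107000000 Hz
6.638 MHz = 6638000 Hz
65.9 GHz = 65900000000 Hz
264.4 GHz = 264400000000 Hz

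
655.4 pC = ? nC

0.6554 nC

pico = 1e-12, nano = 1e-9; factor is 1e-3.
655.4 × 1e-3 = 0.6554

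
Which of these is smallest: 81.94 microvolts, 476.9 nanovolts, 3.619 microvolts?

476.9 nanovolts

81.94 microvolts = 0.00008194 volts
476.9 nanovolts = 0.0000004769 volts
3.619 microvolts = 0.000003619 volts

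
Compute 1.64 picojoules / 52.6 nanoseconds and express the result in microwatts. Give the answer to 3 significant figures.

31.2 microwatts

(1.64 × 10⁻¹²) / (52.6 × 10⁻⁹) = 0.031179 × 10⁻³ W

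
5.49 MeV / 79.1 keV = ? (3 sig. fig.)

69.4

(5.49 × 10^6) / (79.1 × 10^3) = 0.06941 × 10^3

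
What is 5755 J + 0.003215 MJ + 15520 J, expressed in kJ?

24.49 kJ

In kJ:
  5755 J = 5755 × 10^-3 kJ = 5.755
  0.003215 MJ = 0.003215 × 10^3 kJ = 3.215
  15520 J = 15520 × 10^-3 kJ = 15.52
Sum: 5.755 + 3.215 + 15.52 = 24.49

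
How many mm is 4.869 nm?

nano = 10⁻⁹, milli = 10⁻³; factor is 10⁻⁶.
4.869 × 10⁻⁶ = 0.000004869

0.000004869 mm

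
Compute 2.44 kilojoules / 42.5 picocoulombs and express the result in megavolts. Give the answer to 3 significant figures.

57400000 megavolts

(2.44 × 10^3) / (42.5 × 10^-12) = 0.057412 × 10^15 V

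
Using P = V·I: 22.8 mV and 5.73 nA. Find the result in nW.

0.130644 nW

22.8 × 10^-3 × 5.73 × 10^-9 = 130.644 × 10^-12 W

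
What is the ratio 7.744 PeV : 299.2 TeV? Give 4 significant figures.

25.88

(7.744 × 10¹⁵) / (299.2 × 10¹²) = 0.025882 × 10³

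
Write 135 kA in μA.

135000000000 μA

kilo = 10³, micro = 10⁻⁶; factor is 10⁹.
135 × 10⁹ = 135000000000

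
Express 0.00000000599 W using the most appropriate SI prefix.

5.99 nW

= 5.99 × 10⁻⁹ W; 10⁻⁹ is nano.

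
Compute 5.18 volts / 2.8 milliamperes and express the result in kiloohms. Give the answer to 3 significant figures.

1.85 kiloohms

(5.18) / (2.8 × 10⁻³) = 1.85 × 10³ Ω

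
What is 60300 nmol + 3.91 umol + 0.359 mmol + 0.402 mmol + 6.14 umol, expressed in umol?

In umol:
  60300 nmol = 60300 × 10^-3 umol = 60.3
  3.91 umol → 3.91
  0.359 mmol = 0.359 × 10^3 umol = 359
  0.402 mmol = 0.402 × 10^3 umol = 402
  6.14 umol → 6.14
Sum: 60.3 + 3.91 + 359 + 402 + 6.14 = 831.35

831.35 umol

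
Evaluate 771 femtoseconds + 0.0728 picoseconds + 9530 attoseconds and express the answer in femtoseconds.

In femtoseconds:
  771 femtoseconds → 771
  0.0728 picoseconds = 0.0728 × 10^3 femtoseconds = 72.8
  9530 attoseconds = 9530 × 10^-3 femtoseconds = 9.53
Sum: 771 + 72.8 + 9.53 = 853.33

853.33 femtoseconds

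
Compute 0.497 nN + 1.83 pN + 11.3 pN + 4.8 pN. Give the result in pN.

514.93 pN

In pN:
  0.497 nN = 0.497 × 10^3 pN = 497
  1.83 pN → 1.83
  11.3 pN → 11.3
  4.8 pN → 4.8
Sum: 497 + 1.83 + 11.3 + 4.8 = 514.93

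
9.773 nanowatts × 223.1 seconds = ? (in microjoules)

2.1803563 microjoules

9.773e-9 × 223.1 = 2180.3563e-9 J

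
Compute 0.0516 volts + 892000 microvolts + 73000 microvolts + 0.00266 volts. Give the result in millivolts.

In millivolts:
  0.0516 volts = 0.0516e3 millivolts = 51.6
  892000 microvolts = 892000e-3 millivolts = 892
  73000 microvolts = 73000e-3 millivolts = 73
  0.00266 volts = 0.00266e3 millivolts = 2.66
Sum: 51.6 + 892 + 73 + 2.66 = 1019.26

1019.26 millivolts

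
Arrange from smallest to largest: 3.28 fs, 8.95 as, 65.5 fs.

3.28 fs = 0.00000000000000328 s
8.95 as = 0.00000000000000000895 s
65.5 fs = 0.0000000000000655 s

8.95 as < 3.28 fs < 65.5 fs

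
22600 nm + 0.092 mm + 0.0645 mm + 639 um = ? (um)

In um:
  22600 nm = 22600e-3 um = 22.6
  0.092 mm = 0.092e3 um = 92
  0.0645 mm = 0.0645e3 um = 64.5
  639 um → 639
Sum: 22.6 + 92 + 64.5 + 639 = 818.1

818.1 um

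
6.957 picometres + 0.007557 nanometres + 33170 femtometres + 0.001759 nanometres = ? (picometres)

In picometres:
  6.957 picometres → 6.957
  0.007557 nanometres = 0.007557 × 10^3 picometres = 7.557
  33170 femtometres = 33170 × 10^-3 picometres = 33.17
  0.001759 nanometres = 0.001759 × 10^3 picometres = 1.759
Sum: 6.957 + 7.557 + 33.17 + 1.759 = 49.443

49.443 picometres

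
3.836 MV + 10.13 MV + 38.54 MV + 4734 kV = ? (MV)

In MV:
  3.836 MV → 3.836
  10.13 MV → 10.13
  38.54 MV → 38.54
  4734 kV = 4734e-3 MV = 4.734
Sum: 3.836 + 10.13 + 38.54 + 4.734 = 57.24

57.24 MV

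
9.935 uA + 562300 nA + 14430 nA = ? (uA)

586.665 uA

In uA:
  9.935 uA → 9.935
  562300 nA = 562300 × 10⁻³ uA = 562.3
  14430 nA = 14430 × 10⁻³ uA = 14.43
Sum: 9.935 + 562.3 + 14.43 = 586.665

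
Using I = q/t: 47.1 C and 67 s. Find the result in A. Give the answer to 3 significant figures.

(47.1) / (67) = 0.70299 A

0.703 A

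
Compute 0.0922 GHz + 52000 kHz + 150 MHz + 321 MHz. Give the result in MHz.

In MHz:
  0.0922 GHz = 0.0922e3 MHz = 92.2
  52000 kHz = 52000e-3 MHz = 52
  150 MHz → 150
  321 MHz → 321
Sum: 92.2 + 52 + 150 + 321 = 615.2

615.2 MHz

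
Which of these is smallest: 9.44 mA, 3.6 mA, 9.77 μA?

9.44 mA = 0.00944 A
3.6 mA = 0.0036 A
9.77 μA = 0.00000977 A

9.77 μA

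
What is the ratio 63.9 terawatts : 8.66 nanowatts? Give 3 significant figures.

7380000000000000000000

(63.9e12) / (8.66e-9) = 7.379e21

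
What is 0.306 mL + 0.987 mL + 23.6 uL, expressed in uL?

1316.6 uL

In uL:
  0.306 mL = 0.306e3 uL = 306
  0.987 mL = 0.987e3 uL = 987
  23.6 uL → 23.6
Sum: 306 + 987 + 23.6 = 1316.6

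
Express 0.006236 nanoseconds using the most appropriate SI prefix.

= 6.236 × 10^-12 seconds; 10^-12 is pico.

6.236 picoseconds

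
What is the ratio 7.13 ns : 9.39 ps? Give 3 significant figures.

759

(7.13 × 10^-9) / (9.39 × 10^-12) = 0.7593 × 10^3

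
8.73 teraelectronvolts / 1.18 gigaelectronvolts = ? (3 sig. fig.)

7400

(8.73 × 10¹²) / (1.18 × 10⁹) = 7.398 × 10³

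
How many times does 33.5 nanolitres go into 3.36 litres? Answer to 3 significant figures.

(3.36) / (33.5 × 10⁻⁹) = 0.1003 × 10⁹

100000000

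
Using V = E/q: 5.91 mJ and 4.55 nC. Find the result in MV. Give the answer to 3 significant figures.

(5.91 × 10^-3) / (4.55 × 10^-9) = 1.2989 × 10^6 V

1.30 MV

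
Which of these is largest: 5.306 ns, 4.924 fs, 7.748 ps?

5.306 ns = 0.000000005306 s
4.924 fs = 0.000000000000004924 s
7.748 ps = 0.000000000007748 s

5.306 ns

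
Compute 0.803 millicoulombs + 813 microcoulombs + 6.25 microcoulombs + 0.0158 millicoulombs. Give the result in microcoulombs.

In microcoulombs:
  0.803 millicoulombs = 0.803 × 10^3 microcoulombs = 803
  813 microcoulombs → 813
  6.25 microcoulombs → 6.25
  0.0158 millicoulombs = 0.0158 × 10^3 microcoulombs = 15.8
Sum: 803 + 813 + 6.25 + 15.8 = 1638.05

1638.05 microcoulombs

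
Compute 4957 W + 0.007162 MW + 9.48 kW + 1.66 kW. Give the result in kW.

23.259 kW

In kW:
  4957 W = 4957 × 10^-3 kW = 4.957
  0.007162 MW = 0.007162 × 10^3 kW = 7.162
  9.48 kW → 9.48
  1.66 kW → 1.66
Sum: 4.957 + 7.162 + 9.48 + 1.66 = 23.259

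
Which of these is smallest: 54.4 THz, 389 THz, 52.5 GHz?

54.4 THz = 54400000000000 Hz
389 THz = 389000000000000 Hz
52.5 GHz = 52500000000 Hz

52.5 GHz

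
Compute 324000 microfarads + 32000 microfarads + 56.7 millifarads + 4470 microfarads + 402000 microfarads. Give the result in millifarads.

819.17 millifarads

In millifarads:
  324000 microfarads = 324000 × 10⁻³ millifarads = 324
  32000 microfarads = 32000 × 10⁻³ millifarads = 32
  56.7 millifarads → 56.7
  4470 microfarads = 4470 × 10⁻³ millifarads = 4.47
  402000 microfarads = 402000 × 10⁻³ millifarads = 402
Sum: 324 + 32 + 56.7 + 4.47 + 402 = 819.17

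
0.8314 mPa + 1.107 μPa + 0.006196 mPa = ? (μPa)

In μPa:
  0.8314 mPa = 0.8314 × 10^3 μPa = 831.4
  1.107 μPa → 1.107
  0.006196 mPa = 0.006196 × 10^3 μPa = 6.196
Sum: 831.4 + 1.107 + 6.196 = 838.703

838.703 μPa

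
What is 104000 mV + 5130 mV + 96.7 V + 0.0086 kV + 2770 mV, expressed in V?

In V:
  104000 mV = 104000 × 10⁻³ V = 104
  5130 mV = 5130 × 10⁻³ V = 5.13
  96.7 V → 96.7
  0.0086 kV = 0.0086 × 10³ V = 8.6
  2770 mV = 2770 × 10⁻³ V = 2.77
Sum: 104 + 5.13 + 96.7 + 8.6 + 2.77 = 217.2

217.2 V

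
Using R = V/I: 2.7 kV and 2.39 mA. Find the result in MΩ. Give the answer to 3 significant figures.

1.13 MΩ

(2.7 × 10³) / (2.39 × 10⁻³) = 1.1297 × 10⁶ Ω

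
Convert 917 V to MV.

(no prefix) = 10^0, mega = 10^6; factor is 10^-6.
917 × 10^-6 = 0.000917

0.000917 MV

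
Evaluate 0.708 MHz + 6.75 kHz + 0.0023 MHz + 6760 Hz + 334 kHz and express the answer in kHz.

In kHz:
  0.708 MHz = 0.708e3 kHz = 708
  6.75 kHz → 6.75
  0.0023 MHz = 0.0023e3 kHz = 2.3
  6760 Hz = 6760e-3 kHz = 6.76
  334 kHz → 334
Sum: 708 + 6.75 + 2.3 + 6.76 + 334 = 1057.81

1057.81 kHz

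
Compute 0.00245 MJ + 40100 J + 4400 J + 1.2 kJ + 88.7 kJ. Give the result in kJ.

136.85 kJ

In kJ:
  0.00245 MJ = 0.00245e3 kJ = 2.45
  40100 J = 40100e-3 kJ = 40.1
  4400 J = 4400e-3 kJ = 4.4
  1.2 kJ → 1.2
  88.7 kJ → 88.7
Sum: 2.45 + 40.1 + 4.4 + 1.2 + 88.7 = 136.85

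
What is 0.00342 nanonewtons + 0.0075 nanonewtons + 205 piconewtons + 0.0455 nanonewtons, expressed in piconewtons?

In piconewtons:
  0.00342 nanonewtons = 0.00342 × 10³ piconewtons = 3.42
  0.0075 nanonewtons = 0.0075 × 10³ piconewtons = 7.5
  205 piconewtons → 205
  0.0455 nanonewtons = 0.0455 × 10³ piconewtons = 45.5
Sum: 3.42 + 7.5 + 205 + 45.5 = 261.42

261.42 piconewtons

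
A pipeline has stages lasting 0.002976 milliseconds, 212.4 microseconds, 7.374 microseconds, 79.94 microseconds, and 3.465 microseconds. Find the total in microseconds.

306.155 microseconds

In microseconds:
  0.002976 milliseconds = 0.002976 × 10³ microseconds = 2.976
  212.4 microseconds → 212.4
  7.374 microseconds → 7.374
  79.94 microseconds → 79.94
  3.465 microseconds → 3.465
Sum: 2.976 + 212.4 + 7.374 + 79.94 + 3.465 = 306.155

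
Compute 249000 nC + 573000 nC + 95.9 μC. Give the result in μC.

In μC:
  249000 nC = 249000 × 10⁻³ μC = 249
  573000 nC = 573000 × 10⁻³ μC = 573
  95.9 μC → 95.9
Sum: 249 + 573 + 95.9 = 917.9

917.9 μC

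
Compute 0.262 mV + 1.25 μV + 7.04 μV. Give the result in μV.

270.29 μV

In μV:
  0.262 mV = 0.262e3 μV = 262
  1.25 μV → 1.25
  7.04 μV → 7.04
Sum: 262 + 1.25 + 7.04 = 270.29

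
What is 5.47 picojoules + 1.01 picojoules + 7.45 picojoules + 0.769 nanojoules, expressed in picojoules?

782.93 picojoules

In picojoules:
  5.47 picojoules → 5.47
  1.01 picojoules → 1.01
  7.45 picojoules → 7.45
  0.769 nanojoules = 0.769 × 10³ picojoules = 769
Sum: 5.47 + 1.01 + 7.45 + 769 = 782.93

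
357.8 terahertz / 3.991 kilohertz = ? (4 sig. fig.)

(357.8e12) / (3.991e3) = 89.652e9

89650000000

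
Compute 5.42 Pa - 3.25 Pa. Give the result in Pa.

In Pa:
  5.42 Pa → 5.42
  3.25 Pa → 3.25
Difference: 5.42 - 3.25 = 2.17

2.17 Pa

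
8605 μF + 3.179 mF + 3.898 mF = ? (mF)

In mF:
  8605 μF = 8605e-3 mF = 8.605
  3.179 mF → 3.179
  3.898 mF → 3.898
Sum: 8.605 + 3.179 + 3.898 = 15.682

15.682 mF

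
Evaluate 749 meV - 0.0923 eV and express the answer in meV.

In meV:
  749 meV → 749
  0.0923 eV = 0.0923e3 meV = 92.3
Difference: 749 - 92.3 = 656.7

656.7 meV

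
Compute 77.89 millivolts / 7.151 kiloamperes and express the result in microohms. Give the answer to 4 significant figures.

(77.89 × 10⁻³) / (7.151 × 10³) = 10.8922 × 10⁻⁶ Ω

10.89 microohms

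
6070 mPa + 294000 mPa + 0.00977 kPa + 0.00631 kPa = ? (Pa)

In Pa:
  6070 mPa = 6070 × 10⁻³ Pa = 6.07
  294000 mPa = 294000 × 10⁻³ Pa = 294
  0.00977 kPa = 0.00977 × 10³ Pa = 9.77
  0.00631 kPa = 0.00631 × 10³ Pa = 6.31
Sum: 6.07 + 294 + 9.77 + 6.31 = 316.15

316.15 Pa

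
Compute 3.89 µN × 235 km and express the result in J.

0.91415 J

3.89e-6 × 235e3 = 914.15e-3 J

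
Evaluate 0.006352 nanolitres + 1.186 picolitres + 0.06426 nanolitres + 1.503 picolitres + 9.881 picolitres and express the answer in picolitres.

83.182 picolitres

In picolitres:
  0.006352 nanolitres = 0.006352e3 picolitres = 6.352
  1.186 picolitres → 1.186
  0.06426 nanolitres = 0.06426e3 picolitres = 64.26
  1.503 picolitres → 1.503
  9.881 picolitres → 9.881
Sum: 6.352 + 1.186 + 64.26 + 1.503 + 9.881 = 83.182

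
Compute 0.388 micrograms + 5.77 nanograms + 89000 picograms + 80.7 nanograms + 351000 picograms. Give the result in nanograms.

914.47 nanograms

In nanograms:
  0.388 micrograms = 0.388 × 10^3 nanograms = 388
  5.77 nanograms → 5.77
  89000 picograms = 89000 × 10^-3 nanograms = 89
  80.7 nanograms → 80.7
  351000 picograms = 351000 × 10^-3 nanograms = 351
Sum: 388 + 5.77 + 89 + 80.7 + 351 = 914.47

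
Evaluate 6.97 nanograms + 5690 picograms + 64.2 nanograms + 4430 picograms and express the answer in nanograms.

In nanograms:
  6.97 nanograms → 6.97
  5690 picograms = 5690 × 10⁻³ nanograms = 5.69
  64.2 nanograms → 64.2
  4430 picograms = 4430 × 10⁻³ nanograms = 4.43
Sum: 6.97 + 5.69 + 64.2 + 4.43 = 81.29

81.29 nanograms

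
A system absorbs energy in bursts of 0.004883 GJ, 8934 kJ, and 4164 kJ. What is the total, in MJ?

17.981 MJ

In MJ:
  0.004883 GJ = 0.004883 × 10³ MJ = 4.883
  8934 kJ = 8934 × 10⁻³ MJ = 8.934
  4164 kJ = 4164 × 10⁻³ MJ = 4.164
Sum: 4.883 + 8.934 + 4.164 = 17.981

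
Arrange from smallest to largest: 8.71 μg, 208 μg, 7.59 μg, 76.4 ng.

8.71 μg = 0.00000871 g
208 μg = 0.000208 g
7.59 μg = 0.00000759 g
76.4 ng = 0.0000000764 g

76.4 ng < 7.59 μg < 8.71 μg < 208 μg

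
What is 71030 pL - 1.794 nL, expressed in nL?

In nL:
  71030 pL = 71030 × 10⁻³ nL = 71.03
  1.794 nL → 1.794
Difference: 71.03 - 1.794 = 69.236

69.236 nL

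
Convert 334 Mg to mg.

mega = 10⁶, milli = 10⁻³; factor is 10⁹.
334 × 10⁹ = 334000000000

334000000000 mg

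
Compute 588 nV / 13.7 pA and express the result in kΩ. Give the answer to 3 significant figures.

(588 × 10⁻⁹) / (13.7 × 10⁻¹²) = 42.92 × 10³ Ω

42.9 kΩ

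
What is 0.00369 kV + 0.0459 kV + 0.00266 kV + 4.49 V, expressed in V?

56.74 V

In V:
  0.00369 kV = 0.00369 × 10³ V = 3.69
  0.0459 kV = 0.0459 × 10³ V = 45.9
  0.00266 kV = 0.00266 × 10³ V = 2.66
  4.49 V → 4.49
Sum: 3.69 + 45.9 + 2.66 + 4.49 = 56.74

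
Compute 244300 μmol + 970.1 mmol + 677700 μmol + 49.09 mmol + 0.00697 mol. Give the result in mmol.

In mmol:
  244300 μmol = 244300 × 10⁻³ mmol = 244.3
  970.1 mmol → 970.1
  677700 μmol = 677700 × 10⁻³ mmol = 677.7
  49.09 mmol → 49.09
  0.00697 mol = 0.00697 × 10³ mmol = 6.97
Sum: 244.3 + 970.1 + 677.7 + 49.09 + 6.97 = 1948.16

1948.16 mmol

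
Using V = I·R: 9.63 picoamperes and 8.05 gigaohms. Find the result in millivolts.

77.5215 millivolts

9.63 × 10⁻¹² × 8.05 × 10⁹ = 77.5215 × 10⁻³ V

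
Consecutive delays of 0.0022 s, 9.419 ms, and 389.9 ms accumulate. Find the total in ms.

In ms:
  0.0022 s = 0.0022e3 ms = 2.2
  9.419 ms → 9.419
  389.9 ms → 389.9
Sum: 2.2 + 9.419 + 389.9 = 401.519

401.519 ms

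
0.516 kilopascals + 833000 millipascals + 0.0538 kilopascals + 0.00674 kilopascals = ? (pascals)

In pascals:
  0.516 kilopascals = 0.516 × 10³ pascals = 516
  833000 millipascals = 833000 × 10⁻³ pascals = 833
  0.0538 kilopascals = 0.0538 × 10³ pascals = 53.8
  0.00674 kilopascals = 0.00674 × 10³ pascals = 6.74
Sum: 516 + 833 + 53.8 + 6.74 = 1409.54

1409.54 pascals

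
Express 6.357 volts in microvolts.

(no prefix) = 10⁰, micro = 10⁻⁶; factor is 10⁶.
6.357 × 10⁶ = 6357000

6357000 microvolts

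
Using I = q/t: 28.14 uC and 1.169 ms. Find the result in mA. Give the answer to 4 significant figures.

(28.14e-6) / (1.169e-3) = 24.0719e-3 A

24.07 mA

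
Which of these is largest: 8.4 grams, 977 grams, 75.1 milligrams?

977 grams

8.4 grams = 8.4 grams
977 grams = 977 grams
75.1 milligrams = 0.0751 grams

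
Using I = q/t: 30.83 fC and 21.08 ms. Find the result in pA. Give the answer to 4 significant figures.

(30.83e-15) / (21.08e-3) = 1.46252e-12 A

1.463 pA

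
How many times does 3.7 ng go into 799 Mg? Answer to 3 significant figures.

(799 × 10^6) / (3.7 × 10^-9) = 215.9 × 10^15

216000000000000000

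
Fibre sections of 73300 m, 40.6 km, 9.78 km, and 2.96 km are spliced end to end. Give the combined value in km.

In km:
  73300 m = 73300e-3 km = 73.3
  40.6 km → 40.6
  9.78 km → 9.78
  2.96 km → 2.96
Sum: 73.3 + 40.6 + 9.78 + 2.96 = 126.64

126.64 km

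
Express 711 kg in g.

kilo = 10^3, (no prefix) = 10^0; factor is 10^3.
711 × 10^3 = 711000

711000 g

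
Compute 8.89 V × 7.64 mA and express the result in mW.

67.9196 mW

8.89 × 7.64 × 10⁻³ = 67.9196 × 10⁻³ W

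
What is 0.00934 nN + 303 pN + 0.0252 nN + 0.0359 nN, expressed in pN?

373.44 pN

In pN:
  0.00934 nN = 0.00934 × 10³ pN = 9.34
  303 pN → 303
  0.0252 nN = 0.0252 × 10³ pN = 25.2
  0.0359 nN = 0.0359 × 10³ pN = 35.9
Sum: 9.34 + 303 + 25.2 + 35.9 = 373.44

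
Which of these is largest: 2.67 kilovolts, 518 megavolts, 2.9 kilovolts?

518 megavolts

2.67 kilovolts = 2670 volts
518 megavolts = 518000000 volts
2.9 kilovolts = 2900 volts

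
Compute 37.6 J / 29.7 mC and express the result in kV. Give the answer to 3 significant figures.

1.27 kV

(37.6) / (29.7 × 10^-3) = 1.266 × 10^3 V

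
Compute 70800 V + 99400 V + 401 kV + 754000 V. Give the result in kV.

In kV:
  70800 V = 70800 × 10⁻³ kV = 70.8
  99400 V = 99400 × 10⁻³ kV = 99.4
  401 kV → 401
  754000 V = 754000 × 10⁻³ kV = 754
Sum: 70.8 + 99.4 + 401 + 754 = 1325.2

1325.2 kV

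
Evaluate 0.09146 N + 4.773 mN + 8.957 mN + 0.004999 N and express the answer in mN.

110.189 mN

In mN:
  0.09146 N = 0.09146 × 10^3 mN = 91.46
  4.773 mN → 4.773
  8.957 mN → 8.957
  0.004999 N = 0.004999 × 10^3 mN = 4.999
Sum: 91.46 + 4.773 + 8.957 + 4.999 = 110.189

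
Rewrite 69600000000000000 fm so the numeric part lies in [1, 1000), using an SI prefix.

= 69.6 m; mantissa already in [1, 1000).

69.6 m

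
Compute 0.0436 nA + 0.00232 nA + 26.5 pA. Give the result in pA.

In pA:
  0.0436 nA = 0.0436e3 pA = 43.6
  0.00232 nA = 0.00232e3 pA = 2.32
  26.5 pA → 26.5
Sum: 43.6 + 2.32 + 26.5 = 72.42

72.42 pA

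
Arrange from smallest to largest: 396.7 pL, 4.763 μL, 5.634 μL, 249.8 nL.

396.7 pL = 0.0000000003967 L
4.763 μL = 0.000004763 L
5.634 μL = 0.000005634 L
249.8 nL = 0.0000002498 L

396.7 pL < 249.8 nL < 4.763 μL < 5.634 μL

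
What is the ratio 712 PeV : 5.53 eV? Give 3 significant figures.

(712 × 10^15) / (5.53) = 128.8 × 10^15

129000000000000000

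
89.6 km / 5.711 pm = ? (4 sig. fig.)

(89.6 × 10³) / (5.711 × 10⁻¹²) = 15.689 × 10¹⁵

15690000000000000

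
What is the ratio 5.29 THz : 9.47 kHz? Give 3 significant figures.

(5.29 × 10¹²) / (9.47 × 10³) = 0.5586 × 10⁹

559000000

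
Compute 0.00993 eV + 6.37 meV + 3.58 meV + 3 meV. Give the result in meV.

In meV:
  0.00993 eV = 0.00993 × 10^3 meV = 9.93
  6.37 meV → 6.37
  3.58 meV → 3.58
  3 meV → 3
Sum: 9.93 + 6.37 + 3.58 + 3 = 22.88

22.88 meV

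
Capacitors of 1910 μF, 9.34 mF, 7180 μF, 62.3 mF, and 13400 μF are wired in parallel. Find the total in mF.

In mF:
  1910 μF = 1910 × 10⁻³ mF = 1.91
  9.34 mF → 9.34
  7180 μF = 7180 × 10⁻³ mF = 7.18
  62.3 mF → 62.3
  13400 μF = 13400 × 10⁻³ mF = 13.4
Sum: 1.91 + 9.34 + 7.18 + 62.3 + 13.4 = 94.13

94.13 mF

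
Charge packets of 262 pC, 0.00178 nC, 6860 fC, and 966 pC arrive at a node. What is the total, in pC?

In pC:
  262 pC → 262
  0.00178 nC = 0.00178 × 10^3 pC = 1.78
  6860 fC = 6860 × 10^-3 pC = 6.86
  966 pC → 966
Sum: 262 + 1.78 + 6.86 + 966 = 1236.64

1236.64 pC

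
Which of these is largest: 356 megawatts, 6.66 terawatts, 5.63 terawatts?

6.66 terawatts

356 megawatts = 356000000 watts
6.66 terawatts = 6660000000000 watts
5.63 terawatts = 5630000000000 watts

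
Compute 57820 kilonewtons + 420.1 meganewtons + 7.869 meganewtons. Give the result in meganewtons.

485.789 meganewtons

In meganewtons:
  57820 kilonewtons = 57820 × 10^-3 meganewtons = 57.82
  420.1 meganewtons → 420.1
  7.869 meganewtons → 7.869
Sum: 57.82 + 420.1 + 7.869 = 485.789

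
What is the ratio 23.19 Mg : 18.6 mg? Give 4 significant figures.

1247000000

(23.19 × 10^6) / (18.6 × 10^-3) = 1.2468 × 10^9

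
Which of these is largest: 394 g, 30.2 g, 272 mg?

394 g

394 g = 394 g
30.2 g = 30.2 g
272 mg = 0.272 g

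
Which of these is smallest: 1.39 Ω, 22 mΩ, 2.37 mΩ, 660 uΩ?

1.39 Ω = 1.39 Ω
22 mΩ = 0.022 Ω
2.37 mΩ = 0.00237 Ω
660 uΩ = 0.00066 Ω

660 uΩ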